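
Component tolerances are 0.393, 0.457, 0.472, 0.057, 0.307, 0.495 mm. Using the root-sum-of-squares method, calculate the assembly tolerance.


RSS = sqrt(0.393^2 + 0.457^2 + 0.472^2 + 0.057^2 + 0.307^2 + 0.495^2)
= sqrt(0.928605)
= 0.9636

0.9636


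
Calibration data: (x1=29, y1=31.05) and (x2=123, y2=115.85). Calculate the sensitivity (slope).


slope = (y2 - y1) / (x2 - x1)
= (115.85 - 31.05) / (123 - 29)
= 84.8000 / 94
= 0.9021

0.9021


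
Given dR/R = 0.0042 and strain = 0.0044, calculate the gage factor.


GF = (dR/R) / epsilon
= 0.0042 / 0.0044
= 0.9545

0.9545


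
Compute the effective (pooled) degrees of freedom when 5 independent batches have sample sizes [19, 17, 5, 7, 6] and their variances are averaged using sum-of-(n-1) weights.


nu = sum_i (n_i - 1)
nu = ((19 - 1) + (17 - 1) + (5 - 1) + (7 - 1) + (6 - 1))
nu = 18 + 16 + 4 + 6 + 5
nu = 49

49


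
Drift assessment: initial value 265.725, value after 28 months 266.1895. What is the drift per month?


rate = (v2 - v1) / months
= (266.1895 - 265.725) / 28
= 0.4645 / 28
= 0.0166

0.0166


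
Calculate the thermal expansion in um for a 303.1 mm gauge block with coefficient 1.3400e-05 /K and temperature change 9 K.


dL = L * alpha * dT
= 303.1 * 1.3400e-05 * 9
= 0.0365539 mm
dL_um = 0.0365539 * 1000 = 36.5539 um

36.5539


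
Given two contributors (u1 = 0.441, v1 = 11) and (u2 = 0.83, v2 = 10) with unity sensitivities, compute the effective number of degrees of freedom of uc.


uc = sqrt(u1^2 + u2^2) = sqrt(0.441^2 + 0.83^2) = 0.9398835
v_eff = uc^4 / (u1^4/v1 + u2^4/v2)
= 0.9398835^4 / (0.441^4/11 + 0.83^4/10)
= 0.78036198 / 0.050896763
v_eff = 15.3323

15.3323


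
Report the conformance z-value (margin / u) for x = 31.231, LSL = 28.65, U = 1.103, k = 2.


u = U / k = 1.103 / 2 = 0.5515
margin = |LSL - x| = |28.65 - 31.231| = 2.581
z = margin / u = 2.581 / 0.5515
z = 4.6800

4.6800


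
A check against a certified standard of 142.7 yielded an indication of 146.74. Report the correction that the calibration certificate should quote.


Correction = standard - reading
= 142.7 - 146.74
= -4.0400

-4.0400


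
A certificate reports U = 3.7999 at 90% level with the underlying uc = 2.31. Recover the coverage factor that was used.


k = U / uc
k = 3.7999 / 2.31
k = 1.645

1.645


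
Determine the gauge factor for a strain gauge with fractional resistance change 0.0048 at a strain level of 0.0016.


GF = (dR/R) / epsilon
= 0.0048 / 0.0016
= 3.0000

3.0000


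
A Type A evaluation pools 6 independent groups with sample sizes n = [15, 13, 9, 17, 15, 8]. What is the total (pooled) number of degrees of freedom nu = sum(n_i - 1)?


nu = sum_i (n_i - 1)
nu = ((15 - 1) + (13 - 1) + (9 - 1) + (17 - 1) + (15 - 1) + (8 - 1))
nu = 14 + 12 + 8 + 16 + 14 + 7
nu = 71

71


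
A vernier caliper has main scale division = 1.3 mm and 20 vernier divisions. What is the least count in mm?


LC = MSD / n_div
= 1.3 / 20
= 0.0650

0.0650


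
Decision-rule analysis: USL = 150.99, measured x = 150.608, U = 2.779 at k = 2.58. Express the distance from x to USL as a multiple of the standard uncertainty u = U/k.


u = U / k = 2.779 / 2.58 = 1.0771318
margin = |USL - x| = |150.99 - 150.608| = 0.382
z = margin / u = 0.382 / 1.0771318
z = 0.3546

0.3546


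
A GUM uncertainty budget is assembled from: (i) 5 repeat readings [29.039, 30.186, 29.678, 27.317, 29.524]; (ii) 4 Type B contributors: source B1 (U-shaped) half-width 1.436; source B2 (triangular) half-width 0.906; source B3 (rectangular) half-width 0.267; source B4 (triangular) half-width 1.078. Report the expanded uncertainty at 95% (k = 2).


mean = (29.039 + 30.186 + 29.678 + 27.317 + 29.524) / 5 = 29.1488
s = sqrt(sum((x - mean)^2)/(n-1)) = 1.1027419
u_A = s / sqrt(n) = 1.1027419 / sqrt(5) = 0.49316117
u_B1 = 1.436 / sqrt(2) = 1.0154053
u_B2 = 0.906 / sqrt(6) = 0.36987295
u_B3 = 0.267 / sqrt(3) = 0.15415252
u_B4 = 1.078 / sqrt(6) = 0.44009166
uc = sqrt(0.49316117^2 + 1.0154053^2 + 0.36987295^2 + 0.15415252^2 + 0.44009166^2) = 1.2761291
U = k * uc = 2 * 1.2761291
U = 2.5523

2.5523


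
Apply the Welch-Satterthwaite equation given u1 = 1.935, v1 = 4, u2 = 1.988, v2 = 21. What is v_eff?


uc = sqrt(u1^2 + u2^2) = sqrt(1.935^2 + 1.988^2) = 2.774233
v_eff = uc^4 / (u1^4/v1 + u2^4/v2)
= 2.774233^4 / (1.935^4/4 + 1.988^4/21)
= 59.234092 / 4.2485882
v_eff = 13.9421

13.9421


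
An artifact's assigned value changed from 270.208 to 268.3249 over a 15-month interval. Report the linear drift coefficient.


rate = (v2 - v1) / months
= (268.3249 - 270.208) / 15
= -1.8831 / 15
= -0.1255

-0.1255


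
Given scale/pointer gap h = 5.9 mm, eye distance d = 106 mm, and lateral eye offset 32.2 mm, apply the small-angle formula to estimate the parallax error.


error = h * offset / d
= 5.9 * 32.2 / 106
= 1.7923

1.7923


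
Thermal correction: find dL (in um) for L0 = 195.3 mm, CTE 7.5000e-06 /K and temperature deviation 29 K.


dL = L * alpha * dT
= 195.3 * 7.5000e-06 * 29
= 0.0424778 mm
dL_um = 0.0424778 * 1000 = 42.4778 um

42.4778


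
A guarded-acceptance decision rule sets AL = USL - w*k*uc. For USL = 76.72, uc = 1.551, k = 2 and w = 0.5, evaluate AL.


U = k * uc = 2 * 1.551 = 3.102
guard band g = w * U = 0.5 * 3.102 = 1.551
AL = USL - g = 76.72 - 1.551
AL = 75.1690

75.1690


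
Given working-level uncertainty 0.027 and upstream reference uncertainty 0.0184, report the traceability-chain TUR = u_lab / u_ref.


TUR = u_lab / u_ref
= 0.027 / 0.0184
= 1.4674

1.4674


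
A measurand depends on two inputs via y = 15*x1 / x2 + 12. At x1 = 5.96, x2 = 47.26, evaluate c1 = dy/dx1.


y = 15*x1 / x2 + 12
dy/dx1 = 15/x2
Evaluate at x2 = 47.26: c1 = 15 / 47.26
c1 = 0.3174

0.3174


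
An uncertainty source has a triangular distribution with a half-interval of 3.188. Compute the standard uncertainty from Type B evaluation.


u_B = half_width / sqrt(6)
u_B = 3.188 / 2.4494897
u_B = 1.3015

1.3015


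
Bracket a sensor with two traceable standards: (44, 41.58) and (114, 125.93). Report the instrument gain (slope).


slope = (y2 - y1) / (x2 - x1)
= (125.93 - 41.58) / (114 - 44)
= 84.3500 / 70
= 1.2050

1.2050


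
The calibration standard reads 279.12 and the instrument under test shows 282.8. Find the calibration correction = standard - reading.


Correction = standard - reading
= 279.12 - 282.8
= -3.6800

-3.6800


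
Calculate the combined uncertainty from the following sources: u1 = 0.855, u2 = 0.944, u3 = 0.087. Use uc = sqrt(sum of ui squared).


uc = sqrt(0.855^2 + 0.944^2 + 0.087^2)
uc = sqrt(1.62973)
uc = 1.2766

1.2766


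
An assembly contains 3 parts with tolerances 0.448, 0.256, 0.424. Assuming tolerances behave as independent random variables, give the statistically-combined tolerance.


RSS = sqrt(0.448^2 + 0.256^2 + 0.424^2)
= sqrt(0.446016)
= 0.6678

0.6678


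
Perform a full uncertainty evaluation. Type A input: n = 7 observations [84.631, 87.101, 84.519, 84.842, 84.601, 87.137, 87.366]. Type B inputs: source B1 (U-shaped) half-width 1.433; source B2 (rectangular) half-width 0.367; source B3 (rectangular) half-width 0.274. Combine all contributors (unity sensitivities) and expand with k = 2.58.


mean = (84.631 + 87.101 + 84.519 + 84.842 + 84.601 + 87.137 + 87.366) / 7 = 85.74242857
s = sqrt(sum((x - mean)^2)/(n-1)) = 1.3706575
u_A = s / sqrt(n) = 1.3706575 / sqrt(7) = 0.51805984
u_B1 = 1.433 / sqrt(2) = 1.013284
u_B2 = 0.367 / sqrt(3) = 0.21188755
u_B3 = 0.274 / sqrt(3) = 0.15819397
uc = sqrt(0.51805984^2 + 1.013284^2 + 0.21188755^2 + 0.15819397^2) = 1.1683545
U = k * uc = 2.58 * 1.1683545
U = 3.0144

3.0144


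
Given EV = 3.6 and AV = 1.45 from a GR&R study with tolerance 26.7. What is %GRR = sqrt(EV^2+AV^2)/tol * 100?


GRR = sqrt(EV^2 + AV^2) = sqrt(3.6^2 + 1.45^2) = 3.8810437
%GRR = GRR / tol * 100 = 3.8810437 / 26.7 * 100
%GRR = 14.5357

14.5357


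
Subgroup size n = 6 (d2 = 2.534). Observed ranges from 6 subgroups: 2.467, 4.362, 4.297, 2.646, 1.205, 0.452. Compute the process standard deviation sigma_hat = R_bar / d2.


R_bar = (2.467 + 4.362 + 4.297 + 2.646 + 1.205 + 0.452) / 6
R_bar = 15.429 / 6 = 2.5715
sigma_hat = R_bar / d2 = 2.5715 / 2.534 = 1.0148

1.0148


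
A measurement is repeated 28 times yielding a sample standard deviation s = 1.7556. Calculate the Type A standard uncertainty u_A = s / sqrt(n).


u_A = s / sqrt(n)
u_A = 1.7556 / sqrt(28)
u_A = 1.7556 / 5.2915026
u_A = 0.3318

0.3318


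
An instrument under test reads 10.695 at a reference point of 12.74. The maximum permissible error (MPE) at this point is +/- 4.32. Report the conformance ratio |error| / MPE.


e = indication - reference = 10.695 - 12.74 = -2.0450
|e| = 2.0450
ratio = |e| / MPE = 2.0450 / 4.32
ratio = 0.4734

0.4734


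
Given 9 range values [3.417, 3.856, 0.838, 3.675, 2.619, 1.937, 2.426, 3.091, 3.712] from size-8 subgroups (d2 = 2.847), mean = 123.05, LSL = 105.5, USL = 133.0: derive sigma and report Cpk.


R_bar = (3.417 + 3.856 + 0.838 + 3.675 + 2.619 + 1.937 + 2.426 + 3.091 + 3.712) / 9 = 2.8412222
sigma = R_bar / d2 = 2.8412222 / 2.847 = 0.99797057
Cp = (USL - LSL)/(6*sigma) = (133.0 - 105.5)/(6*0.99797057) = 4.5927
Cpu = (133.0 - 123.05)/(3*0.99797057) = 3.3234
Cpl = (123.05 - 105.5)/(3*0.99797057) = 5.8619
Cpk = min(Cpu, Cpl) = 3.3234

3.3234


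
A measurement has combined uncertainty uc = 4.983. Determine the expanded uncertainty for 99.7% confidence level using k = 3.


U = k * uc
U = 3 * 4.983
U = 14.9490

14.9490


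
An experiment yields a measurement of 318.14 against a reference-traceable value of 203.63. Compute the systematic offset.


Systematic error = measured - true
= 318.14 - 203.63
= 114.5100

114.5100


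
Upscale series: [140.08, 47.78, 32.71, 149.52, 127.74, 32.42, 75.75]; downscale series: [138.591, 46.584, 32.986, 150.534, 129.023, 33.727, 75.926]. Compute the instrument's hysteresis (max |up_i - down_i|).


|140.08 - 138.591| = 1.4890
|47.78 - 46.584| = 1.1960
|32.71 - 32.986| = 0.2760
|149.52 - 150.534| = 1.0140
|127.74 - 129.023| = 1.2830
|32.42 - 33.727| = 1.3070
|75.75 - 75.926| = 0.1760
hysteresis = max(diffs) = 1.4890

1.4890


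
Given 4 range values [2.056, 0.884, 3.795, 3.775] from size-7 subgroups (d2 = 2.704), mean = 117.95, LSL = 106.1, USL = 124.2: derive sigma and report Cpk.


R_bar = (2.056 + 0.884 + 3.795 + 3.775) / 4 = 2.6275
sigma = R_bar / d2 = 2.6275 / 2.704 = 0.97170858
Cp = (USL - LSL)/(6*sigma) = (124.2 - 106.1)/(6*0.97170858) = 3.1045
Cpu = (124.2 - 117.95)/(3*0.97170858) = 2.1440
Cpl = (117.95 - 106.1)/(3*0.97170858) = 4.0650
Cpk = min(Cpu, Cpl) = 2.1440

2.1440


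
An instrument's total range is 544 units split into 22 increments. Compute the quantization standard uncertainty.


resolution = range / divisions
resolution = 544 / 22 = 24.727273
u_res = resolution / (2*sqrt(3))
u_res = 24.727273 / 3.4641016
u_res = 7.1381

7.1381


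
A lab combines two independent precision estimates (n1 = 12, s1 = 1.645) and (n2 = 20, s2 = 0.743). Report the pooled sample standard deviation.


s_p = sqrt(((n1-1)*s1^2 + (n2-1)*s2^2) / (n1+n2-2))
numerator = (12-1)*1.645^2 + (20-1)*0.743^2 = 29.766275 + 10.488931 = 40.255206
denominator = 12 + 20 - 2 = 30
s_p^2 = 40.255206 / 30 = 1.3418402
s_p = sqrt(1.3418402) = 1.1584

1.1584


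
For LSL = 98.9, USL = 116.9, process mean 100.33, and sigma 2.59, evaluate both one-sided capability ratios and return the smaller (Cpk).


Cpu = (USL - mean) / (3*sigma) = (116.9 - 100.33) / (3*2.59) = 2.1326
Cpl = (mean - LSL) / (3*sigma) = (100.33 - 98.9) / (3*2.59) = 0.1840
Cpk = min(Cpu, Cpl) = 0.1840

0.1840


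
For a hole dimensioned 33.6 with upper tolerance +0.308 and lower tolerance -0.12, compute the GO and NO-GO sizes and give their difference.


GO = nominal - lower_tol (smallest hole = maximum material condition)
GO = 33.6 - 0.12 = 33.48
NO-GO = nominal + upper_tol (largest hole = least material condition)
NO-GO = 33.6 + 0.308 = 33.908
spread = NO-GO - GO = 33.908 - 33.48 = 0.4280

0.4280


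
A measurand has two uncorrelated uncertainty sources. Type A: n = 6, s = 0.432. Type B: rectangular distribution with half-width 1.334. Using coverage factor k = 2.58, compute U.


u_A = s / sqrt(n) = 0.432 / sqrt(6) = 0.17636326
u_B = half_width / sqrt(3) = 1.334 / sqrt(3) = 0.77018526
uc = sqrt(u_A^2 + u_B^2) = sqrt(0.17636326^2 + 0.77018526^2) = 0.79011982
U = k * uc = 2.58 * 0.79011982
U = 2.0385

2.0385


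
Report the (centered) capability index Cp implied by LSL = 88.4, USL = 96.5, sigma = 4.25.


Cp = (USL - LSL) / (6 * sigma)
= (96.5 - 88.4) / (6 * 4.25)
= 8.1000 / 25.5000
= 0.3176

0.3176


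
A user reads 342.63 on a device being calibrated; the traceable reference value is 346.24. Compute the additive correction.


Correction = standard - reading
= 346.24 - 342.63
= 3.6100

3.6100


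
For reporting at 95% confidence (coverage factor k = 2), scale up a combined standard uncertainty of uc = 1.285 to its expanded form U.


U = k * uc
U = 2 * 1.285
U = 2.5700

2.5700


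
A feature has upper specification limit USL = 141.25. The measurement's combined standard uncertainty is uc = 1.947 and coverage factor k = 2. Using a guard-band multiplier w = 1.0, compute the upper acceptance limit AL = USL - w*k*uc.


U = k * uc = 2 * 1.947 = 3.894
guard band g = w * U = 1.0 * 3.894 = 3.894
AL = USL - g = 141.25 - 3.894
AL = 137.3560

137.3560


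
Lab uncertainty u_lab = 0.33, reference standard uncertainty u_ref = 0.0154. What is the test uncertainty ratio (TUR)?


TUR = u_lab / u_ref
= 0.33 / 0.0154
= 21.4286

21.4286


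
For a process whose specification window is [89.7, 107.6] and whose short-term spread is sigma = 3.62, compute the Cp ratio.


Cp = (USL - LSL) / (6 * sigma)
= (107.6 - 89.7) / (6 * 3.62)
= 17.9000 / 21.7200
= 0.8241

0.8241


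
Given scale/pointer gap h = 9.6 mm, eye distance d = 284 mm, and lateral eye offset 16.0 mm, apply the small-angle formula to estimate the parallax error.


error = h * offset / d
= 9.6 * 16.0 / 284
= 0.5408

0.5408


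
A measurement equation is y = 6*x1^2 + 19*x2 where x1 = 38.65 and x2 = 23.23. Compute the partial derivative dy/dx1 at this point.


y = 6*x1^2 + 19*x2
dy/dx1 = 2*6*x1
Evaluate at x1 = 38.65: c1 = 12 * 38.65
c1 = 463.8000

463.8000


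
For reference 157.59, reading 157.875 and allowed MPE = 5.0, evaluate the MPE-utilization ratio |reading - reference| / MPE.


e = indication - reference = 157.875 - 157.59 = 0.2850
|e| = 0.2850
ratio = |e| / MPE = 0.2850 / 5.0
ratio = 0.0570

0.0570


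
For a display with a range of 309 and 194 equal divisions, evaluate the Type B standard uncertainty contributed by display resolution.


resolution = range / divisions
resolution = 309 / 194 = 1.5927835
u_res = resolution / (2*sqrt(3))
u_res = 1.5927835 / 3.4641016
u_res = 0.4598

0.4598


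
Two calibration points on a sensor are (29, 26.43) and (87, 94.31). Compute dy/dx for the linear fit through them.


slope = (y2 - y1) / (x2 - x1)
= (94.31 - 26.43) / (87 - 29)
= 67.8800 / 58
= 1.1703

1.1703


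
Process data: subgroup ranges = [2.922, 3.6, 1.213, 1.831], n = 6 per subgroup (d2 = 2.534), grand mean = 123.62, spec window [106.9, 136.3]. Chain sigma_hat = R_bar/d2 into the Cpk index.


R_bar = (2.922 + 3.6 + 1.213 + 1.831) / 4 = 2.3915
sigma = R_bar / d2 = 2.3915 / 2.534 = 0.9437648
Cp = (USL - LSL)/(6*sigma) = (136.3 - 106.9)/(6*0.9437648) = 5.1920
Cpu = (136.3 - 123.62)/(3*0.9437648) = 4.4785
Cpl = (123.62 - 106.9)/(3*0.9437648) = 5.9054
Cpk = min(Cpu, Cpl) = 4.4785

4.4785


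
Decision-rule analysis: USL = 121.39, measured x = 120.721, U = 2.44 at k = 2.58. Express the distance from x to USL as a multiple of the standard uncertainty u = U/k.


u = U / k = 2.44 / 2.58 = 0.94573643
margin = |USL - x| = |121.39 - 120.721| = 0.669
z = margin / u = 0.669 / 0.94573643
z = 0.7074

0.7074


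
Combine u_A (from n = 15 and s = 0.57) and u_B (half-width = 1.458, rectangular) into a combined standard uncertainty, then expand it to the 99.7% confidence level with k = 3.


u_A = s / sqrt(n) = 0.57 / sqrt(15) = 0.14717337
u_B = half_width / sqrt(3) = 1.458 / sqrt(3) = 0.84177669
uc = sqrt(u_A^2 + u_B^2) = sqrt(0.14717337^2 + 0.84177669^2) = 0.85454549
U = k * uc = 3 * 0.85454549
U = 2.5636

2.5636


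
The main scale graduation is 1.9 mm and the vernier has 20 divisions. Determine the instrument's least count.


LC = MSD / n_div
= 1.9 / 20
= 0.0950

0.0950


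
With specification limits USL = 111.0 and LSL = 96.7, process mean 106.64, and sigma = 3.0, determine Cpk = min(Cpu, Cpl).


Cpu = (USL - mean) / (3*sigma) = (111.0 - 106.64) / (3*3.0) = 0.4844
Cpl = (mean - LSL) / (3*sigma) = (106.64 - 96.7) / (3*3.0) = 1.1044
Cpk = min(Cpu, Cpl) = 0.4844

0.4844


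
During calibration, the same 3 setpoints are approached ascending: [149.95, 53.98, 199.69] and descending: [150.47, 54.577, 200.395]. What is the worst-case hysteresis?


|149.95 - 150.47| = 0.5200
|53.98 - 54.577| = 0.5970
|199.69 - 200.395| = 0.7050
hysteresis = max(diffs) = 0.7050

0.7050


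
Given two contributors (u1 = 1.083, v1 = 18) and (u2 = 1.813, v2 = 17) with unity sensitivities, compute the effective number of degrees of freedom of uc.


uc = sqrt(u1^2 + u2^2) = sqrt(1.083^2 + 1.813^2) = 2.1118376
v_eff = uc^4 / (u1^4/v1 + u2^4/v2)
= 2.1118376^4 / (1.083^4/18 + 1.813^4/17)
= 19.890334 / 0.71196516
v_eff = 27.9372

27.9372


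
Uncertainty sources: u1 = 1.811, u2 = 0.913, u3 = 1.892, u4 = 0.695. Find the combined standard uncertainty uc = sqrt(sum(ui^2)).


uc = sqrt(1.811^2 + 0.913^2 + 1.892^2 + 0.695^2)
uc = sqrt(8.175979)
uc = 2.8594

2.8594


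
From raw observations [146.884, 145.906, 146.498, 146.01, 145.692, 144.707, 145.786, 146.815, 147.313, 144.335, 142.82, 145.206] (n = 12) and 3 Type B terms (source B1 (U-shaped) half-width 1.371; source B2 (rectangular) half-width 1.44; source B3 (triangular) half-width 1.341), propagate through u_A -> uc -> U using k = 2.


mean = (146.884 + 145.906 + 146.498 + 146.01 + 145.692 + 144.707 + 145.786 + 146.815 + 147.313 + 144.335 + 142.82 + 145.206) / 12 = 145.6643333
s = sqrt(sum((x - mean)^2)/(n-1)) = 1.2577792
u_A = s / sqrt(n) = 1.2577792 / sqrt(12) = 0.36308958
u_B1 = 1.371 / sqrt(2) = 0.9694434
u_B2 = 1.44 / sqrt(3) = 0.83138439
u_B3 = 1.341 / sqrt(6) = 0.54746096
uc = sqrt(0.36308958^2 + 0.9694434^2 + 0.83138439^2 + 0.54746096^2) = 1.4361644
U = k * uc = 2 * 1.4361644
U = 2.8723

2.8723


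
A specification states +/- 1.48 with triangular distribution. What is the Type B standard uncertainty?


u_B = half_width / sqrt(6)
u_B = 1.48 / 2.4494897
u_B = 0.6042

0.6042


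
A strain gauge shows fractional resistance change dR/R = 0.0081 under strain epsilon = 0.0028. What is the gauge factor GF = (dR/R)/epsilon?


GF = (dR/R) / epsilon
= 0.0081 / 0.0028
= 2.8929

2.8929


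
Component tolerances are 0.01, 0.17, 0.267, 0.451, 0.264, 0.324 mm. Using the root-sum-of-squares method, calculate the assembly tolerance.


RSS = sqrt(0.01^2 + 0.17^2 + 0.267^2 + 0.451^2 + 0.264^2 + 0.324^2)
= sqrt(0.478362)
= 0.6916

0.6916


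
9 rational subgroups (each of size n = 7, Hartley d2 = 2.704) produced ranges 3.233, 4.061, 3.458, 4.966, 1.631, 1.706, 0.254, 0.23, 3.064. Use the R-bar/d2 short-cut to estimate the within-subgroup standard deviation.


R_bar = (3.233 + 4.061 + 3.458 + 4.966 + 1.631 + 1.706 + 0.254 + 0.23 + 3.064) / 9
R_bar = 22.603 / 9 = 2.5114444
sigma_hat = R_bar / d2 = 2.5114444 / 2.704 = 0.9288

0.9288


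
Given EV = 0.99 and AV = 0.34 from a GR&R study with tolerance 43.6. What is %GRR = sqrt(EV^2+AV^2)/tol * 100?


GRR = sqrt(EV^2 + AV^2) = sqrt(0.99^2 + 0.34^2) = 1.0467569
%GRR = GRR / tol * 100 = 1.0467569 / 43.6 * 100
%GRR = 2.4008

2.4008


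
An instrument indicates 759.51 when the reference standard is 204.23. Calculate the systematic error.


Systematic error = measured - true
= 759.51 - 204.23
= 555.2800

555.2800


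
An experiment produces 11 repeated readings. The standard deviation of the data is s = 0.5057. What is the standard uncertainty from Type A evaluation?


u_A = s / sqrt(n)
u_A = 0.5057 / sqrt(11)
u_A = 0.5057 / 3.3166248
u_A = 0.1525

0.1525


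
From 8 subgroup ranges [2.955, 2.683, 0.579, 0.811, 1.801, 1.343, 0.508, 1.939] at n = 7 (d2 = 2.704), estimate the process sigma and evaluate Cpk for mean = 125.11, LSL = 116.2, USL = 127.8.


R_bar = (2.955 + 2.683 + 0.579 + 0.811 + 1.801 + 1.343 + 0.508 + 1.939) / 8 = 1.577375
sigma = R_bar / d2 = 1.577375 / 2.704 = 0.58334874
Cp = (USL - LSL)/(6*sigma) = (127.8 - 116.2)/(6*0.58334874) = 3.3142
Cpu = (127.8 - 125.11)/(3*0.58334874) = 1.5371
Cpl = (125.11 - 116.2)/(3*0.58334874) = 5.0913
Cpk = min(Cpu, Cpl) = 1.5371

1.5371


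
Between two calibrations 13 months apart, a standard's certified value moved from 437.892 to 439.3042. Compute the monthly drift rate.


rate = (v2 - v1) / months
= (439.3042 - 437.892) / 13
= 1.4122 / 13
= 0.1086

0.1086


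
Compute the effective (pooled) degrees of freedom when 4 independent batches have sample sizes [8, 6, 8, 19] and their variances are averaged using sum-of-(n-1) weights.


nu = sum_i (n_i - 1)
nu = ((8 - 1) + (6 - 1) + (8 - 1) + (19 - 1))
nu = 7 + 5 + 7 + 18
nu = 37

37


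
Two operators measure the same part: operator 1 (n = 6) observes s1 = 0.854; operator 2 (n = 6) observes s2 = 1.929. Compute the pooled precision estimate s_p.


s_p = sqrt(((n1-1)*s1^2 + (n2-1)*s2^2) / (n1+n2-2))
numerator = (6-1)*0.854^2 + (6-1)*1.929^2 = 3.64658 + 18.605205 = 22.251785
denominator = 6 + 6 - 2 = 10
s_p^2 = 22.251785 / 10 = 2.2251785
s_p = sqrt(2.2251785) = 1.4917

1.4917


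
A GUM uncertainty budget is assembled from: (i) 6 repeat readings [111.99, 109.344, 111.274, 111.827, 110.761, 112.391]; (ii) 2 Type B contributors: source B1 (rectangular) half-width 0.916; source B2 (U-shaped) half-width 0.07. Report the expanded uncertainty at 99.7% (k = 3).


mean = (111.99 + 109.344 + 111.274 + 111.827 + 110.761 + 112.391) / 6 = 111.2645
s = sqrt(sum((x - mean)^2)/(n-1)) = 1.1003346
u_A = s / sqrt(n) = 1.1003346 / sqrt(6) = 0.44920972
u_B1 = 0.916 / sqrt(3) = 0.52885285
u_B2 = 0.07 / sqrt(2) = 0.049497475
uc = sqrt(0.44920972^2 + 0.52885285^2 + 0.049497475^2) = 0.69564697
U = k * uc = 3 * 0.69564697
U = 2.0869

2.0869


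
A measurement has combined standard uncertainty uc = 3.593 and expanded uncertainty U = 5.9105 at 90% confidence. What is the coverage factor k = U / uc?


k = U / uc
k = 5.9105 / 3.593
k = 1.645

1.645


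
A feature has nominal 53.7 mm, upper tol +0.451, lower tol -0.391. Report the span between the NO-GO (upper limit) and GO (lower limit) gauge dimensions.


GO = nominal - lower_tol (smallest hole = maximum material condition)
GO = 53.7 - 0.391 = 53.309
NO-GO = nominal + upper_tol (largest hole = least material condition)
NO-GO = 53.7 + 0.451 = 54.151
spread = NO-GO - GO = 54.151 - 53.309 = 0.8420

0.8420


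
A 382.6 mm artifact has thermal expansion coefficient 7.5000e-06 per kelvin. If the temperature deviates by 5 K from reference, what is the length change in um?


dL = L * alpha * dT
= 382.6 * 7.5000e-06 * 5
= 0.0143475 mm
dL_um = 0.0143475 * 1000 = 14.3475 um

14.3475


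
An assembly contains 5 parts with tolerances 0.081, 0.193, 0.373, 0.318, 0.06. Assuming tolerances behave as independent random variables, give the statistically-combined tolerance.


RSS = sqrt(0.081^2 + 0.193^2 + 0.373^2 + 0.318^2 + 0.06^2)
= sqrt(0.287663)
= 0.5363

0.5363


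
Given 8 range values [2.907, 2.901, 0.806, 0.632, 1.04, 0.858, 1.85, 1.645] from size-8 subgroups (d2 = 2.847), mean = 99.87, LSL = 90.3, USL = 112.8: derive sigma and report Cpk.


R_bar = (2.907 + 2.901 + 0.806 + 0.632 + 1.04 + 0.858 + 1.85 + 1.645) / 8 = 1.579875
sigma = R_bar / d2 = 1.579875 / 2.847 = 0.55492624
Cp = (USL - LSL)/(6*sigma) = (112.8 - 90.3)/(6*0.55492624) = 6.7577
Cpu = (112.8 - 99.87)/(3*0.55492624) = 7.7668
Cpl = (99.87 - 90.3)/(3*0.55492624) = 5.7485
Cpk = min(Cpu, Cpl) = 5.7485

5.7485


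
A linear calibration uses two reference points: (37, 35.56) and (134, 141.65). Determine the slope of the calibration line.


slope = (y2 - y1) / (x2 - x1)
= (141.65 - 35.56) / (134 - 37)
= 106.0900 / 97
= 1.0937

1.0937


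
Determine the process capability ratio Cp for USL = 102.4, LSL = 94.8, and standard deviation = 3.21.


Cp = (USL - LSL) / (6 * sigma)
= (102.4 - 94.8) / (6 * 3.21)
= 7.6000 / 19.2600
= 0.3946

0.3946


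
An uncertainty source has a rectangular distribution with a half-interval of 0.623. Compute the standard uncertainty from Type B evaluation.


u_B = half_width / sqrt(3)
u_B = 0.623 / 1.7320508
u_B = 0.3597

0.3597


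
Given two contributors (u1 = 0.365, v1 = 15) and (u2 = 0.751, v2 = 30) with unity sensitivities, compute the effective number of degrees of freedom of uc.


uc = sqrt(u1^2 + u2^2) = sqrt(0.365^2 + 0.751^2) = 0.8350006
v_eff = uc^4 / (u1^4/v1 + u2^4/v2)
= 0.8350006^4 / (0.365^4/15 + 0.751^4/30)
= 0.4861241 / 0.011786498
v_eff = 41.2442

41.2442


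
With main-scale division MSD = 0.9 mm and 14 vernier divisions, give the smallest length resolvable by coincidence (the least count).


LC = MSD / n_div
= 0.9 / 14
= 0.0643

0.0643


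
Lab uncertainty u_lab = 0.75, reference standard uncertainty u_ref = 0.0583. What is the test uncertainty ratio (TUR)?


TUR = u_lab / u_ref
= 0.75 / 0.0583
= 12.8645

12.8645


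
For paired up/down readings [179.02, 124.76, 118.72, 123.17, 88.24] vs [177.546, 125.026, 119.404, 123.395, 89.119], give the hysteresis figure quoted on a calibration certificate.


|179.02 - 177.546| = 1.4740
|124.76 - 125.026| = 0.2660
|118.72 - 119.404| = 0.6840
|123.17 - 123.395| = 0.2250
|88.24 - 89.119| = 0.8790
hysteresis = max(diffs) = 1.4740

1.4740


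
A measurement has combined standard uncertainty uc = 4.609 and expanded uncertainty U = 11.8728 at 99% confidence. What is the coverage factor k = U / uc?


k = U / uc
k = 11.8728 / 4.609
k = 2.576

2.576


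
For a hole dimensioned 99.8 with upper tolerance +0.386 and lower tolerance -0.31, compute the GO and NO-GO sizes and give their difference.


GO = nominal - lower_tol (smallest hole = maximum material condition)
GO = 99.8 - 0.31 = 99.49
NO-GO = nominal + upper_tol (largest hole = least material condition)
NO-GO = 99.8 + 0.386 = 100.186
spread = NO-GO - GO = 100.186 - 99.49 = 0.6960

0.6960


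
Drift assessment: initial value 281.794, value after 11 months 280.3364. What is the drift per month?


rate = (v2 - v1) / months
= (280.3364 - 281.794) / 11
= -1.4576 / 11
= -0.1325

-0.1325


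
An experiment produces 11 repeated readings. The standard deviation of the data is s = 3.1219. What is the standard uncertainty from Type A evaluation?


u_A = s / sqrt(n)
u_A = 3.1219 / sqrt(11)
u_A = 3.1219 / 3.3166248
u_A = 0.9413

0.9413


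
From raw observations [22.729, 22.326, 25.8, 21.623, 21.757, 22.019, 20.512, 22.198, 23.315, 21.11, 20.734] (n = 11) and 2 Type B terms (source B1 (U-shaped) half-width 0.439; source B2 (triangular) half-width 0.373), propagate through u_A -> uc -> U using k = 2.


mean = (22.729 + 22.326 + 25.8 + 21.623 + 21.757 + 22.019 + 20.512 + 22.198 + 23.315 + 21.11 + 20.734) / 11 = 22.193
s = sqrt(sum((x - mean)^2)/(n-1)) = 1.4576332
u_A = s / sqrt(n) = 1.4576332 / sqrt(11) = 0.43949295
u_B1 = 0.439 / sqrt(2) = 0.31041988
u_B2 = 0.373 / sqrt(6) = 0.15227661
uc = sqrt(0.43949295^2 + 0.31041988^2 + 0.15227661^2) = 0.55919828
U = k * uc = 2 * 0.55919828
U = 1.1184

1.1184


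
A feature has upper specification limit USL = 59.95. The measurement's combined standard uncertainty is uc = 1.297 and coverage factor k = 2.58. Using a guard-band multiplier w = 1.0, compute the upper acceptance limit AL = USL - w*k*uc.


U = k * uc = 2.58 * 1.297 = 3.34626
guard band g = w * U = 1.0 * 3.34626 = 3.34626
AL = USL - g = 59.95 - 3.34626
AL = 56.6037

56.6037


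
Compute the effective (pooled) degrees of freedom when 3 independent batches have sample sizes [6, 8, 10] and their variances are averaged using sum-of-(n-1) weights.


nu = sum_i (n_i - 1)
nu = ((6 - 1) + (8 - 1) + (10 - 1))
nu = 5 + 7 + 9
nu = 21

21


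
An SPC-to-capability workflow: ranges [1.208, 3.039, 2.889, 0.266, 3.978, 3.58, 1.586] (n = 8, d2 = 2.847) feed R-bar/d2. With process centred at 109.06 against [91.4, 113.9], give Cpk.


R_bar = (1.208 + 3.039 + 2.889 + 0.266 + 3.978 + 3.58 + 1.586) / 7 = 2.3637143
sigma = R_bar / d2 = 2.3637143 / 2.847 = 0.83024738
Cp = (USL - LSL)/(6*sigma) = (113.9 - 91.4)/(6*0.83024738) = 4.5167
Cpu = (113.9 - 109.06)/(3*0.83024738) = 1.9432
Cpl = (109.06 - 91.4)/(3*0.83024738) = 7.0903
Cpk = min(Cpu, Cpl) = 1.9432

1.9432


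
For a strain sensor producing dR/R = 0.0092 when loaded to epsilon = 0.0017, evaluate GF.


GF = (dR/R) / epsilon
= 0.0092 / 0.0017
= 5.4118

5.4118


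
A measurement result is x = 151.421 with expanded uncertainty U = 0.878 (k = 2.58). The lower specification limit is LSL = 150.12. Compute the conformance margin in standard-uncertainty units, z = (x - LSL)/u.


u = U / k = 0.878 / 2.58 = 0.34031008
margin = |LSL - x| = |150.12 - 151.421| = 1.301
z = margin / u = 1.301 / 0.34031008
z = 3.8230

3.8230


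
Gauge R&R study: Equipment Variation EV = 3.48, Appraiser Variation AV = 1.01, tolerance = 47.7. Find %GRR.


GRR = sqrt(EV^2 + AV^2) = sqrt(3.48^2 + 1.01^2) = 3.6236032
%GRR = GRR / tol * 100 = 3.6236032 / 47.7 * 100
%GRR = 7.5967

7.5967


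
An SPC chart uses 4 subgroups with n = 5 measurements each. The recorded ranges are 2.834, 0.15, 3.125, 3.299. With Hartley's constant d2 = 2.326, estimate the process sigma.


R_bar = (2.834 + 0.15 + 3.125 + 3.299) / 4
R_bar = 9.408 / 4 = 2.352
sigma_hat = R_bar / d2 = 2.352 / 2.326 = 1.0112

1.0112


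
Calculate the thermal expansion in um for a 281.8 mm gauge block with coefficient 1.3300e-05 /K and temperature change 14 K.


dL = L * alpha * dT
= 281.8 * 1.3300e-05 * 14
= 0.0524712 mm
dL_um = 0.0524712 * 1000 = 52.4712 um

52.4712


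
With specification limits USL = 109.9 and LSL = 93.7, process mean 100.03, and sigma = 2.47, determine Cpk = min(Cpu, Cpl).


Cpu = (USL - mean) / (3*sigma) = (109.9 - 100.03) / (3*2.47) = 1.3320
Cpl = (mean - LSL) / (3*sigma) = (100.03 - 93.7) / (3*2.47) = 0.8543
Cpk = min(Cpu, Cpl) = 0.8543

0.8543


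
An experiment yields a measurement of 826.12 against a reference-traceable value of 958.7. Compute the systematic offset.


Systematic error = measured - true
= 826.12 - 958.7
= -132.5800

-132.5800


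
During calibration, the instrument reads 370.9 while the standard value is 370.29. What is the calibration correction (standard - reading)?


Correction = standard - reading
= 370.29 - 370.9
= -0.6100

-0.6100


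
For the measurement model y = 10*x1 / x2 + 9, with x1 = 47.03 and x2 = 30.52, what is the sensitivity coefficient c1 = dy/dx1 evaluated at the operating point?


y = 10*x1 / x2 + 9
dy/dx1 = 10/x2
Evaluate at x2 = 30.52: c1 = 10 / 30.52
c1 = 0.3277

0.3277


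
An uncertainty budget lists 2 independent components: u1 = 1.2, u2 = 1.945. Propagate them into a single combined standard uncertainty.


uc = sqrt(1.2^2 + 1.945^2)
uc = sqrt(5.223025)
uc = 2.2854

2.2854


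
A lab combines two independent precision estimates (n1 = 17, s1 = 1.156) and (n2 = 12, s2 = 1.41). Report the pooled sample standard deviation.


s_p = sqrt(((n1-1)*s1^2 + (n2-1)*s2^2) / (n1+n2-2))
numerator = (17-1)*1.156^2 + (12-1)*1.41^2 = 21.381376 + 21.8691 = 43.250476
denominator = 17 + 12 - 2 = 27
s_p^2 = 43.250476 / 27 = 1.6018695
s_p = sqrt(1.6018695) = 1.2656

1.2656


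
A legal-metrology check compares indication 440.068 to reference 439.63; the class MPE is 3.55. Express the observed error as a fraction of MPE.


e = indication - reference = 440.068 - 439.63 = 0.4380
|e| = 0.4380
ratio = |e| / MPE = 0.4380 / 3.55
ratio = 0.1234

0.1234


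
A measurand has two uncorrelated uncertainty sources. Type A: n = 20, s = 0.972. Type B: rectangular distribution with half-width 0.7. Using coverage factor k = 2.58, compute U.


u_A = s / sqrt(n) = 0.972 / sqrt(20) = 0.21734581
u_B = half_width / sqrt(3) = 0.7 / sqrt(3) = 0.40414519
uc = sqrt(u_A^2 + u_B^2) = sqrt(0.21734581^2 + 0.40414519^2) = 0.45888183
U = k * uc = 2.58 * 0.45888183
U = 1.1839

1.1839


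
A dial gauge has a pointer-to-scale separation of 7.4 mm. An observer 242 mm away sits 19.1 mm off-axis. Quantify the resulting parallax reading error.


error = h * offset / d
= 7.4 * 19.1 / 242
= 0.5840

0.5840


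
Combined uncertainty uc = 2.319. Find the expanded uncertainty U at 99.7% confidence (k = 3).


U = k * uc
U = 3 * 2.319
U = 6.9570

6.9570


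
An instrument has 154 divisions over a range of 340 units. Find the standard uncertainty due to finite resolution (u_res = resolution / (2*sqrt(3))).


resolution = range / divisions
resolution = 340 / 154 = 2.2077922
u_res = resolution / (2*sqrt(3))
u_res = 2.2077922 / 3.4641016
u_res = 0.6373

0.6373


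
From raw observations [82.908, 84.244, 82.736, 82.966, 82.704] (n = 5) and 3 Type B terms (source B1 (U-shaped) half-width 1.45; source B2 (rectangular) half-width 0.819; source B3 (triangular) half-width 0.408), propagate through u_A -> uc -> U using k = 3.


mean = (82.908 + 84.244 + 82.736 + 82.966 + 82.704) / 5 = 83.1116
s = sqrt(sum((x - mean)^2)/(n-1)) = 0.64268873
u_A = s / sqrt(n) = 0.64268873 / sqrt(5) = 0.28741914
u_B1 = 1.45 / sqrt(2) = 1.0253048
u_B2 = 0.819 / sqrt(3) = 0.47284987
u_B3 = 0.408 / sqrt(6) = 0.1665653
uc = sqrt(0.28741914^2 + 1.0253048^2 + 0.47284987^2 + 0.1665653^2) = 1.1769412
U = k * uc = 3 * 1.1769412
U = 3.5308

3.5308


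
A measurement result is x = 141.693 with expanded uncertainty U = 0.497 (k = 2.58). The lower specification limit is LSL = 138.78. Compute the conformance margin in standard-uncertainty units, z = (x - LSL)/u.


u = U / k = 0.497 / 2.58 = 0.19263566
margin = |LSL - x| = |138.78 - 141.693| = 2.913
z = margin / u = 2.913 / 0.19263566
z = 15.1218

15.1218


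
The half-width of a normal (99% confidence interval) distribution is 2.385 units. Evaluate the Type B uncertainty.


u_B = half_width / 2.576
u_B = 2.385 / 2.576
u_B = 0.9259

0.9259


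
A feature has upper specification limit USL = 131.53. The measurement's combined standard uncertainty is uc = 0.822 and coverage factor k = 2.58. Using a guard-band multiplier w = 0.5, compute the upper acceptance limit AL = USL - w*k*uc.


U = k * uc = 2.58 * 0.822 = 2.12076
guard band g = w * U = 0.5 * 2.12076 = 1.06038
AL = USL - g = 131.53 - 1.06038
AL = 130.4696

130.4696


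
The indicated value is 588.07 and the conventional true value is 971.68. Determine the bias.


Systematic error = measured - true
= 588.07 - 971.68
= -383.6100

-383.6100


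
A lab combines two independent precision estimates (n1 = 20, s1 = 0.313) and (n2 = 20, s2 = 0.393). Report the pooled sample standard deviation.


s_p = sqrt(((n1-1)*s1^2 + (n2-1)*s2^2) / (n1+n2-2))
numerator = (20-1)*0.313^2 + (20-1)*0.393^2 = 1.861411 + 2.934531 = 4.795942
denominator = 20 + 20 - 2 = 38
s_p^2 = 4.795942 / 38 = 0.126209
s_p = sqrt(0.126209) = 0.3553

0.3553


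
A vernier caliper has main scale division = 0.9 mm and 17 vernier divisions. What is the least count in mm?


LC = MSD / n_div
= 0.9 / 17
= 0.0529

0.0529


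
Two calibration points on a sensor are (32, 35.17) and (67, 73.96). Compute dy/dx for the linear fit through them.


slope = (y2 - y1) / (x2 - x1)
= (73.96 - 35.17) / (67 - 32)
= 38.7900 / 35
= 1.1083

1.1083


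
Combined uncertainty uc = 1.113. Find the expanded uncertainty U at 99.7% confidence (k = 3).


U = k * uc
U = 3 * 1.113
U = 3.3390

3.3390


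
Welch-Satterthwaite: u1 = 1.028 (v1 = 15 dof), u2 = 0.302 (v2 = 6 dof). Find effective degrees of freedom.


uc = sqrt(u1^2 + u2^2) = sqrt(1.028^2 + 0.302^2) = 1.071442
v_eff = uc^4 / (u1^4/v1 + u2^4/v2)
= 1.071442^4 / (1.028^4/15 + 0.302^4/6)
= 1.3178764 / 0.07583919
v_eff = 17.3772

17.3772


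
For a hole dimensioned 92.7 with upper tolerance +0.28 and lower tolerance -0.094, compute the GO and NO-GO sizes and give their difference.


GO = nominal - lower_tol (smallest hole = maximum material condition)
GO = 92.7 - 0.094 = 92.606
NO-GO = nominal + upper_tol (largest hole = least material condition)
NO-GO = 92.7 + 0.28 = 92.98
spread = NO-GO - GO = 92.98 - 92.606 = 0.3740

0.3740


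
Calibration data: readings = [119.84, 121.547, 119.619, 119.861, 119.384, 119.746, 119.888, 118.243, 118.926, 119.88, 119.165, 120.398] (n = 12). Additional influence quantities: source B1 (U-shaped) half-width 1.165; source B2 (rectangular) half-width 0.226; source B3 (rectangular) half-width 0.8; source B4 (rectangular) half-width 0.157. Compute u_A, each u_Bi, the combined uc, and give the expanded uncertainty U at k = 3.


mean = (119.84 + 121.547 + 119.619 + 119.861 + 119.384 + 119.746 + 119.888 + 118.243 + 118.926 + 119.88 + 119.165 + 120.398) / 12 = 119.7080833
s = sqrt(sum((x - mean)^2)/(n-1)) = 0.80497188
u_A = s / sqrt(n) = 0.80497188 / sqrt(12) = 0.23237537
u_B1 = 1.165 / sqrt(2) = 0.8237794
u_B2 = 0.226 / sqrt(3) = 0.13048116
u_B3 = 0.8 / sqrt(3) = 0.46188022
u_B4 = 0.157 / sqrt(3) = 0.090643992
uc = sqrt(0.23237537^2 + 0.8237794^2 + 0.13048116^2 + 0.46188022^2 + 0.090643992^2) = 0.9854876
U = k * uc = 3 * 0.9854876
U = 2.9565

2.9565


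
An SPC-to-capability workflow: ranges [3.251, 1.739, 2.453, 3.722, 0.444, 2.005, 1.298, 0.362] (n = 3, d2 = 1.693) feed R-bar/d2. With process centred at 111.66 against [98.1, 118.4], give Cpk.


R_bar = (3.251 + 1.739 + 2.453 + 3.722 + 0.444 + 2.005 + 1.298 + 0.362) / 8 = 1.90925
sigma = R_bar / d2 = 1.90925 / 1.693 = 1.1277318
Cp = (USL - LSL)/(6*sigma) = (118.4 - 98.1)/(6*1.1277318) = 3.0001
Cpu = (118.4 - 111.66)/(3*1.1277318) = 1.9922
Cpl = (111.66 - 98.1)/(3*1.1277318) = 4.0080
Cpk = min(Cpu, Cpl) = 1.9922

1.9922


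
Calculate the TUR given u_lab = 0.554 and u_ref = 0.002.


TUR = u_lab / u_ref
= 0.554 / 0.002
= 277.0000

277.0000


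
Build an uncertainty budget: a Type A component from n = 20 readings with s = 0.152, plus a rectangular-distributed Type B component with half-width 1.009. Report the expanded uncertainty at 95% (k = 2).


u_A = s / sqrt(n) = 0.152 / sqrt(20) = 0.033988233
u_B = half_width / sqrt(3) = 1.009 / sqrt(3) = 0.58254642
uc = sqrt(u_A^2 + u_B^2) = sqrt(0.033988233^2 + 0.58254642^2) = 0.58353709
U = k * uc = 2 * 0.58353709
U = 1.1671

1.1671


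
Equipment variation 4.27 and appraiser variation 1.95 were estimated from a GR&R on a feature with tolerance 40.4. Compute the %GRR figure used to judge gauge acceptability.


GRR = sqrt(EV^2 + AV^2) = sqrt(4.27^2 + 1.95^2) = 4.6941879
%GRR = GRR / tol * 100 = 4.6941879 / 40.4 * 100
%GRR = 11.6193

11.6193


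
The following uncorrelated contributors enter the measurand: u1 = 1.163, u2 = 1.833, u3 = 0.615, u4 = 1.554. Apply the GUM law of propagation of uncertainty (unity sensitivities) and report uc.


uc = sqrt(1.163^2 + 1.833^2 + 0.615^2 + 1.554^2)
uc = sqrt(7.505599)
uc = 2.7396

2.7396


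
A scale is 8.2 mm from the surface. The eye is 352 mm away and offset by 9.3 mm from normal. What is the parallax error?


error = h * offset / d
= 8.2 * 9.3 / 352
= 0.2166

0.2166


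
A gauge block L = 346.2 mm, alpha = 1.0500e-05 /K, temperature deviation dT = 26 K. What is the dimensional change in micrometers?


dL = L * alpha * dT
= 346.2 * 1.0500e-05 * 26
= 0.0945126 mm
dL_um = 0.0945126 * 1000 = 94.5126 um

94.5126


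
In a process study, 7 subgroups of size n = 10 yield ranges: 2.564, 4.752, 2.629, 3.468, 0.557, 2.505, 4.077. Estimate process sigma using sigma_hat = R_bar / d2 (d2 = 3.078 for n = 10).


R_bar = (2.564 + 4.752 + 2.629 + 3.468 + 0.557 + 2.505 + 4.077) / 7
R_bar = 20.552 / 7 = 2.936
sigma_hat = R_bar / d2 = 2.936 / 3.078 = 0.9539

0.9539
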